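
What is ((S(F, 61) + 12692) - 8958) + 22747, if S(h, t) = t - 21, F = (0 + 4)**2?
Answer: 26521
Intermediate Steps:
F = 16 (F = 4**2 = 16)
S(h, t) = -21 + t
((S(F, 61) + 12692) - 8958) + 22747 = (((-21 + 61) + 12692) - 8958) + 22747 = ((40 + 12692) - 8958) + 22747 = (12732 - 8958) + 22747 = 3774 + 22747 = 26521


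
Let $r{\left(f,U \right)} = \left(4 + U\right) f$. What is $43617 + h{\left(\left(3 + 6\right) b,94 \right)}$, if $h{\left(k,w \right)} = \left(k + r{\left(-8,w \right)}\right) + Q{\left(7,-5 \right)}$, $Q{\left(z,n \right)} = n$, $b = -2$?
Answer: $42810$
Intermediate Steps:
$r{\left(f,U \right)} = f \left(4 + U\right)$
$h{\left(k,w \right)} = -37 + k - 8 w$ ($h{\left(k,w \right)} = \left(k - 8 \left(4 + w\right)\right) - 5 = \left(k - \left(32 + 8 w\right)\right) - 5 = \left(-32 + k - 8 w\right) - 5 = -37 + k - 8 w$)
$43617 + h{\left(\left(3 + 6\right) b,94 \right)} = 43617 - \left(789 - \left(3 + 6\right) \left(-2\right)\right) = 43617 - 807 = 42810$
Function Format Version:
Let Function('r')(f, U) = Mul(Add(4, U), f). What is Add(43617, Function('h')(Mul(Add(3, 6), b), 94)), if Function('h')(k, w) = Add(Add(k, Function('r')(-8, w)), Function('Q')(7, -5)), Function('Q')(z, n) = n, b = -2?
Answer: 42810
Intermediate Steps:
Function('r')(f, U) = Mul(f, Add(4, U))
Function('h')(k, w) = Add(-37, k, Mul(-8, w)) (Function('h')(k, w) = Add(Add(k, Mul(-8, Add(4, w))), -5) = Add(Add(k, Add(-32, Mul(-8, w))), -5) = Add(Add(-32, k, Mul(-8, w)), -5) = Add(-37, k, Mul(-8, w)))
Add(43617, Function('h')(Mul(Add(3, 6), b), 94)) = Add(43617, Add(-37, Mul(Add(3, 6), -2), Mul(-8, 94))) = Add(43617, Add(-37, Mul(9, -2), -752)) = Add(43617, Add(-37, -18, -752)) = Add(43617, -807) = 42810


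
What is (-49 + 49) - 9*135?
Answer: -1215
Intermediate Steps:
(-49 + 49) - 9*135 = 0 - 1215 = -1215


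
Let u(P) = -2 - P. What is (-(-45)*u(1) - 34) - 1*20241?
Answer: -20410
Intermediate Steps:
(-(-45)*u(1) - 34) - 1*20241 = (-(-45)*(-2 - 1*1) - 34) - 1*20241 = (-(-45)*(-2 - 1) - 34) - 20241 = (-(-45)*(-3) - 34) - 20241 = (-45*3 - 34) - 20241 = (-135 - 34) - 20241 = -169 - 20241 = -20410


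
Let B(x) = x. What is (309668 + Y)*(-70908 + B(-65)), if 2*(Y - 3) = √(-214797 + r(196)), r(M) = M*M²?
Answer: -21978279883 - 70973*√7314739/2 ≈ -2.2074e+10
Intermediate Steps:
r(M) = M³
Y = 3 + √7314739/2 (Y = 3 + √(-214797 + 196³)/2 = 3 + √(-214797 + 7529536)/2 = 3 + √7314739/2 ≈ 1355.3)
(309668 + Y)*(-70908 + B(-65)) = (309668 + (3 + √7314739/2))*(-70908 - 65) = (309671 + √7314739/2)*(-70973) = -21978279883 - 70973*√7314739/2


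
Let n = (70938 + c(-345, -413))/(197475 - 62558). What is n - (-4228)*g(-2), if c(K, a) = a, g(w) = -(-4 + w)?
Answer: 3422644981/134917 ≈ 25369.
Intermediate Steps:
g(w) = 4 - w
n = 70525/134917 (n = (70938 - 413)/(197475 - 62558) = 70525/134917 ≈ 0.52273)
n - (-4228)*g(-2) = 70525/134917 - (-4228)*(4 - 1*(-2)) = 70525/134917 - (-4228)*(4 + 2) = 70525/134917 - (-4228)*6 = 70525/134917 - 1*(-25368) = 70525/134917 + 25368 = 3422644981/134917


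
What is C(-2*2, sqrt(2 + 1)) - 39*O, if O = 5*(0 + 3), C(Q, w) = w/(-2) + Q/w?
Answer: -585 - 11*sqrt(3)/6 ≈ -588.18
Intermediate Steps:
C(Q, w) = -w/2 + Q/w (C(Q, w) = w*(-1/2) + Q/w = -w/2 + Q/w)
O = 15 (O = 5*3 = 15)
C(-2*2, sqrt(2 + 1)) - 39*O = (-sqrt(2 + 1)/2 + (-2*2)/(sqrt(2 + 1))) - 39*15 = (-sqrt(3)/2 - 4*sqrt(3)/3) - 585 = -11*sqrt(3)/6 - 585 = -585 - 11*sqrt(3)/6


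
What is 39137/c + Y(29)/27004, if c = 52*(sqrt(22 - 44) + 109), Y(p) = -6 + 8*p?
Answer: 28834284697/4178571956 - 39137*I*sqrt(22)/618956 ≈ 6.9005 - 0.29658*I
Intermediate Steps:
c = 5668 + 52*I*sqrt(22) (c = 52*(sqrt(-22) + 109) = 52*(I*sqrt(22) + 109) = 52*(109 + I*sqrt(22)) = 5668 + 52*I*sqrt(22) ≈ 5668.0 + 243.9*I)
39137/c + Y(29)/27004 = 39137/(5668 + 52*I*sqrt(22)) + (-6 + 8*29)/27004 = 39137/(5668 + 52*I*sqrt(22)) + (-6 + 232)*(1/27004) = 39137/(5668 + 52*I*sqrt(22)) + 226*(1/27004) = 39137/(5668 + 52*I*sqrt(22)) + 113/13502 = 113/13502 + 39137/(5668 + 52*I*sqrt(22))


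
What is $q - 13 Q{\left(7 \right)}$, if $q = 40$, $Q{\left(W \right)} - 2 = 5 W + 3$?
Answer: $-480$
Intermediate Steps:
$Q{\left(W \right)} = 5 + 5 W$ ($Q{\left(W \right)} = 2 + \left(5 W + 3\right) = 2 + \left(3 + 5 W\right) = 5 + 5 W$)
$q - 13 Q{\left(7 \right)} = 40 - 13 \left(5 + 5 \cdot 7\right) = 40 - 13 \left(5 + 35\right) = 40 - 520 = -480$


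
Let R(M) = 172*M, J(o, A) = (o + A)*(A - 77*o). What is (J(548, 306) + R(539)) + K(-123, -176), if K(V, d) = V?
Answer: -35681475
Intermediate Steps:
J(o, A) = (A + o)*(A - 77*o)
(J(548, 306) + R(539)) + K(-123, -176) = ((306² - 77*548² - 76*306*548) + 172*539) - 123 = ((93636 - 77*300304 - 12744288) + 92708) - 123 = ((93636 - 23123408 - 12744288) + 92708) - 123 = (-35774060 + 92708) - 123 = -35681352 - 123 = -35681475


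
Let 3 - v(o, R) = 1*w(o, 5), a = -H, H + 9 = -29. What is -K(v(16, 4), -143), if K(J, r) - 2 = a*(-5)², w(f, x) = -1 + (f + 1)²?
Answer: -952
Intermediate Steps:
w(f, x) = -1 + (1 + f)²
H = -38 (H = -9 - 29 = -38)
a = 38 (a = -1*(-38) = 38)
v(o, R) = 3 - o*(2 + o)
K(J, r) = 952 (K(J, r) = 2 + 38*(-5)² = 2 + 38*25 = 2 + 950 = 952)
-K(v(16, 4), -143) = -1*952 = -952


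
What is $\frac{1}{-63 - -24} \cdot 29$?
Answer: $- \frac{29}{39} \approx -0.74359$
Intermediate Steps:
$\frac{1}{-63 - -24} \cdot 29 = \frac{1}{-63 + 24} \cdot 29 = \frac{1}{-39} \cdot 29 = \left(- \frac{1}{39}\right) 29 = - \frac{29}{39}$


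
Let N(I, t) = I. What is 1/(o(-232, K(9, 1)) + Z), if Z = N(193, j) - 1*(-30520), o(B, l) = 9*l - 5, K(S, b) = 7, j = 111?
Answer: 1/30771 ≈ 3.2498e-5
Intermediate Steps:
o(B, l) = -5 + 9*l
Z = 30713 (Z = 193 - 1*(-30520) = 193 + 30520 = 30713)
1/(o(-232, K(9, 1)) + Z) = 1/((-5 + 9*7) + 30713) = 1/((-5 + 63) + 30713) = 1/(58 + 30713) = 1/30771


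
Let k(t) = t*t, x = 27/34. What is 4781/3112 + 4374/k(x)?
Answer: 21589613/3112 ≈ 6937.5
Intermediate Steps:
x = 27/34 (x = 27*(1/34) = 27/34 ≈ 0.79412)
k(t) = t**2
4781/3112 + 4374/k(x) = 4781/3112 + 4374/((27/34)**2) = 4781*(1/3112) + 4374/(729/1156) = 4781/3112 + 4374*(1156/729) = 4781/3112 + 6936 = 21589613/3112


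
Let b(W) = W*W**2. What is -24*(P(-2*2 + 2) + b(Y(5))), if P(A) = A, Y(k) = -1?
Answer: 72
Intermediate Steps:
b(W) = W**3
-24*(P(-2*2 + 2) + b(Y(5))) = -24*((-2*2 + 2) + (-1)**3) = -24*((-4 + 2) - 1) = -24*(-2 - 1) = -24*(-3) = 72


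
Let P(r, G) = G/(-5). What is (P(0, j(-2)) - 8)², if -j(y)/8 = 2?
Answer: 576/25 ≈ 23.040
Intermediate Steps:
j(y) = -16 (j(y) = -8*2 = -16)
P(r, G) = -G/5 (P(r, G) = G*(-⅕) = -G/5)
(P(0, j(-2)) - 8)² = (-⅕*(-16) - 8)² = (16/5 - 8)² = (-24/5)² = 576/25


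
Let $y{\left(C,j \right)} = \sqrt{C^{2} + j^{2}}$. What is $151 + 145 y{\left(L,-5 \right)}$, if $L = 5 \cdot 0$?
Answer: $876$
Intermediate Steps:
$L = 0$
$151 + 145 y{\left(L,-5 \right)} = 151 + 145 \sqrt{0^{2} + \left(-5\right)^{2}} = 151 + 145 \sqrt{0 + 25} = 151 + 145 \sqrt{25} = 151 + 145 \cdot 5 = 151 + 725 = 876$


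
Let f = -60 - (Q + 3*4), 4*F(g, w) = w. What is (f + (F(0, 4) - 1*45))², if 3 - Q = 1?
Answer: 13924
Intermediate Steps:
Q = 2 (Q = 3 - 1*1 = 3 - 1 = 2)
F(g, w) = w/4
f = -74 (f = -60 - (2 + 3*4) = -60 - (2 + 12) = -60 - 1*14 = -60 - 14 = -74)
(f + (F(0, 4) - 1*45))² = (-74 + ((¼)*4 - 1*45))² = (-74 + (1 - 45))² = (-74 - 44)² = (-118)² = 13924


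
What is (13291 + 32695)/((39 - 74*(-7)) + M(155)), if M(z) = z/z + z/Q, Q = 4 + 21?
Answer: 229930/2821 ≈ 81.507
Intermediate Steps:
Q = 25
M(z) = 1 + z/25 (M(z) = z/z + z/25 = 1 + z*(1/25) = 1 + z/25)
(13291 + 32695)/((39 - 74*(-7)) + M(155)) = (13291 + 32695)/((39 - 74*(-7)) + (1 + (1/25)*155)) = 45986/((39 + 518) + (1 + 31/5)) = 45986/(557 + 36/5) = 45986/(2821/5) = 45986*(5/2821) = 229930/2821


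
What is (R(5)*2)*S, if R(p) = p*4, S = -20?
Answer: -800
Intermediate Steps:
R(p) = 4*p
(R(5)*2)*S = ((4*5)*2)*(-20) = (20*2)*(-20) = 40*(-20) = -800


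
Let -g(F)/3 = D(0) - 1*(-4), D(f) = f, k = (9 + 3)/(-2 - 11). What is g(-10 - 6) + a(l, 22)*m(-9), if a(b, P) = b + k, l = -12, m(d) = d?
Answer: 1356/13 ≈ 104.31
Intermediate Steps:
k = -12/13 (k = 12/(-13) = 12*(-1/13) = -12/13 ≈ -0.92308)
a(b, P) = -12/13 + b (a(b, P) = b - 12/13 = -12/13 + b)
g(F) = -12 (g(F) = -3*(0 - 1*(-4)) = -3*(0 + 4) = -3*4 = -12)
g(-10 - 6) + a(l, 22)*m(-9) = -12 + (-12/13 - 12)*(-9) = -12 - 168/13*(-9) = -12 + 1512/13 = 1356/13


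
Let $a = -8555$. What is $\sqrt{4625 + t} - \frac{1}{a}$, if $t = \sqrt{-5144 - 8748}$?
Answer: $\frac{1}{8555} + \sqrt{4625 + 2 i \sqrt{3473}} \approx 68.013 + 0.86649 i$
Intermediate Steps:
$t = 2 i \sqrt{3473}$ ($t = \sqrt{-13892} = 2 i \sqrt{3473} \approx 117.86 i$)
$\sqrt{4625 + t} - \frac{1}{a} = \sqrt{4625 + 2 i \sqrt{3473}} - \frac{1}{-8555} = \sqrt{4625 + 2 i \sqrt{3473}} - - \frac{1}{8555} = \sqrt{4625 + 2 i \sqrt{3473}} + \frac{1}{8555} = \frac{1}{8555} + \sqrt{4625 + 2 i \sqrt{3473}}$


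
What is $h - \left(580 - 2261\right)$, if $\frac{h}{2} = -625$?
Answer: $431$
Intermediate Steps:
$h = -1250$ ($h = 2 \left(-625\right) = -1250$)
$h - \left(580 - 2261\right) = -1250 - \left(580 - 2261\right) = -1250 - -1681 = -1250 + 1681 = 431$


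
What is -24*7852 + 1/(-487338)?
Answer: -91837871425/487338 ≈ -1.8845e+5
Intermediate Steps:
-24*7852 + 1/(-487338) = -188448 - 1/487338 = -91837871425/487338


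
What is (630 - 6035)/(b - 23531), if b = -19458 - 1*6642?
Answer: 5405/49631 ≈ 0.10890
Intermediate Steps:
b = -26100 (b = -19458 - 6642 = -26100)
(630 - 6035)/(b - 23531) = (630 - 6035)/(-26100 - 23531) = -5405/(-49631) = -5405*(-1/49631) = 5405/49631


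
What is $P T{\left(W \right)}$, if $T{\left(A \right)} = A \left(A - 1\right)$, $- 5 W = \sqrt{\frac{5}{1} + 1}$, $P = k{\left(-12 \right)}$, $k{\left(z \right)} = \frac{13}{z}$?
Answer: $- \frac{13}{50} - \frac{13 \sqrt{6}}{60} \approx -0.79072$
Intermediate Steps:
$P = - \frac{13}{12}$ ($P = \frac{13}{-12} = 13 \left(- \frac{1}{12}\right) = - \frac{13}{12} \approx -1.0833$)
$W = - \frac{\sqrt{6}}{5}$ ($W = - \frac{\sqrt{\frac{5}{1} + 1}}{5} = - \frac{\sqrt{5 \cdot 1 + 1}}{5} = - \frac{\sqrt{5 + 1}}{5} = - \frac{\sqrt{6}}{5} \approx -0.4899$)
$T{\left(A \right)} = A \left(-1 + A\right)$
$P T{\left(W \right)} = - \frac{13 - \frac{\sqrt{6}}{5} \left(-1 - \frac{\sqrt{6}}{5}\right)}{12} = - \frac{13 \left(- \frac{\sqrt{6} \left(-1 - \frac{\sqrt{6}}{5}\right)}{5}\right)}{12} = \frac{13 \sqrt{6} \left(-1 - \frac{\sqrt{6}}{5}\right)}{60}$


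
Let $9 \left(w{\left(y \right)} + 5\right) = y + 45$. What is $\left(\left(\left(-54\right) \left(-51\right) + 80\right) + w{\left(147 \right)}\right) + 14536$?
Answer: $\frac{52159}{3} \approx 17386.0$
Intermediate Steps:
$w{\left(y \right)} = \frac{y}{9}$ ($w{\left(y \right)} = -5 + \frac{y + 45}{9} = -5 + \frac{45 + y}{9} = -5 + \left(5 + \frac{y}{9}\right) = \frac{y}{9}$)
$\left(\left(\left(-54\right) \left(-51\right) + 80\right) + w{\left(147 \right)}\right) + 14536 = \left(\left(\left(-54\right) \left(-51\right) + 80\right) + \frac{1}{9} \cdot 147\right) + 14536 = \left(\left(2754 + 80\right) + \frac{49}{3}\right) + 14536 = \left(2834 + \frac{49}{3}\right) + 14536 = \frac{8551}{3} + 14536 = \frac{52159}{3}$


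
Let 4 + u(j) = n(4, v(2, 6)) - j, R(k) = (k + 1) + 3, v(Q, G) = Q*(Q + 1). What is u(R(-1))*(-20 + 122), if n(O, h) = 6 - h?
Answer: -714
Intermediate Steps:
v(Q, G) = Q*(1 + Q)
R(k) = 4 + k (R(k) = (1 + k) + 3 = 4 + k)
u(j) = -4 - j (u(j) = -4 + ((6 - 2*(1 + 2)) - j) = -4 + ((6 - 2*3) - j) = -4 + ((6 - 1*6) - j) = -4 + ((6 - 6) - j) = -4 + (0 - j) = -4 - j)
u(R(-1))*(-20 + 122) = (-4 - (4 - 1))*(-20 + 122) = (-4 - 1*3)*102 = (-4 - 3)*102 = -7*102 = -714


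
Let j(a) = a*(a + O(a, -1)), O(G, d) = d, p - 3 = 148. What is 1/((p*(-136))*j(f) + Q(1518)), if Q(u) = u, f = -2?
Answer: -1/121698 ≈ -8.2171e-6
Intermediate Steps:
p = 151 (p = 3 + 148 = 151)
j(a) = a*(-1 + a) (j(a) = a*(a - 1) = a*(-1 + a))
1/((p*(-136))*j(f) + Q(1518)) = 1/((151*(-136))*(-2*(-1 - 2)) + 1518) = 1/(-(-41072)*(-3) + 1518) = 1/(-20536*6 + 1518) = 1/(-123216 + 1518) = 1/(-121698) = -1/121698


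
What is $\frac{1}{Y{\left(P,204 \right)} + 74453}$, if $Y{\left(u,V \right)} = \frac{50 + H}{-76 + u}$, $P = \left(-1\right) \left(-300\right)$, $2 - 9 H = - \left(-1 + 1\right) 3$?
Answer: $\frac{504}{37524425} \approx 1.3431 \cdot 10^{-5}$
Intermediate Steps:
$H = \frac{2}{9}$ ($H = \frac{2}{9} - \frac{\left(-1\right) \left(-1 + 1\right) 3}{9} = \frac{2}{9} - \frac{\left(-1\right) 0 \cdot 3}{9} = \frac{2}{9} - \frac{\left(-1\right) 0}{9} = \frac{2}{9} - 0 = \frac{2}{9} + 0 = \frac{2}{9} \approx 0.22222$)
$P = 300$
$Y{\left(u,V \right)} = \frac{452}{9 \left(-76 + u\right)}$ ($Y{\left(u,V \right)} = \frac{50 + \frac{2}{9}}{-76 + u} = \frac{452}{9 \left(-76 + u\right)}$)
$\frac{1}{Y{\left(P,204 \right)} + 74453} = \frac{1}{\frac{452}{9 \left(-76 + 300\right)} + 74453} = \frac{1}{\frac{452}{9 \cdot 224} + 74453} = \frac{1}{\frac{452}{9} \cdot \frac{1}{224} + 74453} = \frac{1}{\frac{113}{504} + 74453} = \frac{1}{\frac{37524425}{504}} = \frac{504}{37524425}$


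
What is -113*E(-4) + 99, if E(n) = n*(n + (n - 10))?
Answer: -8037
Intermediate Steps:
E(n) = n*(-10 + 2*n) (E(n) = n*(n + (-10 + n)) = n*(-10 + 2*n))
-113*E(-4) + 99 = -226*(-4)*(-5 - 4) + 99 = -226*(-4)*(-9) + 99 = -113*72 + 99 = -8136 + 99 = -8037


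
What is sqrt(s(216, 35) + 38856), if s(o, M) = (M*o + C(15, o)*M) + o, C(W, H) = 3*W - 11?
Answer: sqrt(47822) ≈ 218.68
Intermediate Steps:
C(W, H) = -11 + 3*W
s(o, M) = o + 34*M + M*o (s(o, M) = (M*o + (-11 + 3*15)*M) + o = (M*o + (-11 + 45)*M) + o = (M*o + 34*M) + o = (34*M + M*o) + o = o + 34*M + M*o)
sqrt(s(216, 35) + 38856) = sqrt((216 + 34*35 + 35*216) + 38856) = sqrt((216 + 1190 + 7560) + 38856) = sqrt(8966 + 38856) = sqrt(47822)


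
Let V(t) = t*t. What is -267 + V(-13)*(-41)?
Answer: -7196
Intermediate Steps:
V(t) = t²
-267 + V(-13)*(-41) = -267 + (-13)²*(-41) = -267 + 169*(-41) = -267 - 6929 = -7196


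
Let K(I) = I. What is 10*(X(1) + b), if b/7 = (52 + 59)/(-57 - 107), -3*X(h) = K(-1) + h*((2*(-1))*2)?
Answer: -7555/246 ≈ -30.711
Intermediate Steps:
X(h) = ⅓ + 4*h/3 (X(h) = -(-1 + h*((2*(-1))*2))/3 = -(-1 + h*(-2*2))/3 = -(-1 + h*(-4))/3 = -(-1 - 4*h)/3 = ⅓ + 4*h/3)
b = -777/164 (b = 7*((52 + 59)/(-57 - 107)) = 7*(111/(-164)) = 7*(111*(-1/164)) = 7*(-111/164) = -777/164 ≈ -4.7378)
10*(X(1) + b) = 10*((⅓ + (4/3)*1) - 777/164) = 10*((⅓ + 4/3) - 777/164) = 10*(5/3 - 777/164) = 10*(-1511/492) = -7555/246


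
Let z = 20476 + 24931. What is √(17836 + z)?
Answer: 3*√7027 ≈ 251.48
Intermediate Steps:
z = 45407
√(17836 + z) = √(17836 + 45407) = √63243 = 3*√7027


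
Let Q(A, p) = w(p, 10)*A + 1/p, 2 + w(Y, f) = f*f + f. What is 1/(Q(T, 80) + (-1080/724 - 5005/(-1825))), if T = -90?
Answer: -1057040/10273093491 ≈ -0.00010289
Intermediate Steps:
w(Y, f) = -2 + f + f² (w(Y, f) = -2 + (f*f + f) = -2 + (f² + f) = -2 + (f + f²) = -2 + f + f²)
Q(A, p) = 1/p + 108*A (Q(A, p) = (-2 + 10 + 10²)*A + 1/p = (-2 + 10 + 100)*A + 1/p = 108*A + 1/p = 1/p + 108*A)
1/(Q(T, 80) + (-1080/724 - 5005/(-1825))) = 1/((1/80 + 108*(-90)) + (-1080/724 - 5005/(-1825))) = 1/((1/80 - 9720) + (-1080*1/724 - 5005*(-1/1825))) = 1/(-777599/80 + (-270/181 + 1001/365)) = 1/(-777599/80 + 82631/66065) = 1/(-10273093491/1057040) = -1057040/10273093491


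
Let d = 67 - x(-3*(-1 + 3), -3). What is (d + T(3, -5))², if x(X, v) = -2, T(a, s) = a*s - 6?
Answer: 2304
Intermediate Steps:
T(a, s) = -6 + a*s
d = 69 (d = 67 - 1*(-2) = 67 + 2 = 69)
(d + T(3, -5))² = (69 + (-6 + 3*(-5)))² = (69 + (-6 - 15))² = (69 - 21)² = 48² = 2304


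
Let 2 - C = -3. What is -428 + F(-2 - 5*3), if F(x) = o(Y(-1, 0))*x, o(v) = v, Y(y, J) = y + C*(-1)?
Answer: -326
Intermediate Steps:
C = 5 (C = 2 - 1*(-3) = 2 + 3 = 5)
Y(y, J) = -5 + y (Y(y, J) = y + 5*(-1) = y - 5 = -5 + y)
F(x) = -6*x (F(x) = (-5 - 1)*x = -6*x)
-428 + F(-2 - 5*3) = -428 - 6*(-2 - 5*3) = -428 - 6*(-2 - 15) = -428 - 6*(-17) = -428 + 102 = -326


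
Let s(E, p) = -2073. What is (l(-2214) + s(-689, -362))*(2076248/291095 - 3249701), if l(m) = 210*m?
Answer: 441780117779321511/291095 ≈ 1.5177e+12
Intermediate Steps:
(l(-2214) + s(-689, -362))*(2076248/291095 - 3249701) = (210*(-2214) - 2073)*(2076248/291095 - 3249701) = (-464940 - 2073)*(2076248*(1/291095) - 3249701) = -467013*(2076248/291095 - 3249701) = -467013*(-945969636347/291095) = 441780117779321511/291095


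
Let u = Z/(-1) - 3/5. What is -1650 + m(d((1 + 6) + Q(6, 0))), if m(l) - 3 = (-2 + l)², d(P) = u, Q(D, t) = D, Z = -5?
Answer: -41031/25 ≈ -1641.2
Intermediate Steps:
u = 22/5 (u = -5/(-1) - 3/5 = -5*(-1) - 3*⅕ = 5 - ⅗ = 22/5 ≈ 4.4000)
d(P) = 22/5
m(l) = 3 + (-2 + l)²
-1650 + m(d((1 + 6) + Q(6, 0))) = -1650 + (3 + (-2 + 22/5)²) = -1650 + (3 + (12/5)²) = -1650 + (3 + 144/25) = -1650 + 219/25 = -41031/25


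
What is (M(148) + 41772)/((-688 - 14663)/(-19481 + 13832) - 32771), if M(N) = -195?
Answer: -11184213/8814668 ≈ -1.2688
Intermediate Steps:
(M(148) + 41772)/((-688 - 14663)/(-19481 + 13832) - 32771) = (-195 + 41772)/((-688 - 14663)/(-19481 + 13832) - 32771) = 41577/(-15351/(-5649) - 32771) = 41577/(-15351*(-1/5649) - 32771) = 41577/(731/269 - 32771) = 41577/(-8814668/269) = 41577*(-269/8814668) = -11184213/8814668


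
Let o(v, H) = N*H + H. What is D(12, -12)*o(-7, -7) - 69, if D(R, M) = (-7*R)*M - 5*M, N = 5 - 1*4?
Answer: -15021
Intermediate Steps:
N = 1 (N = 5 - 4 = 1)
o(v, H) = 2*H (o(v, H) = 1*H + H = H + H = 2*H)
D(R, M) = -5*M - 7*M*R (D(R, M) = -7*M*R - 5*M = -5*M - 7*M*R)
D(12, -12)*o(-7, -7) - 69 = (-1*(-12)*(5 + 7*12))*(2*(-7)) - 69 = -1*(-12)*(5 + 84)*(-14) - 69 = -1*(-12)*89*(-14) - 69 = 1068*(-14) - 69 = -14952 - 69 = -15021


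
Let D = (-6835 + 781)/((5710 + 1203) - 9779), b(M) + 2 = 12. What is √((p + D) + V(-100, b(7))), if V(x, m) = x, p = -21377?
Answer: I*√44098445562/1433 ≈ 146.54*I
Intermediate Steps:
b(M) = 10 (b(M) = -2 + 12 = 10)
D = 3027/1433 (D = -6054/(6913 - 9779) = -6054/(-2866) = -6054*(-1/2866) = 3027/1433 ≈ 2.1124)
√((p + D) + V(-100, b(7))) = √((-21377 + 3027/1433) - 100) = √(-30630214/1433 - 100) = √(-30773514/1433) = I*√44098445562/1433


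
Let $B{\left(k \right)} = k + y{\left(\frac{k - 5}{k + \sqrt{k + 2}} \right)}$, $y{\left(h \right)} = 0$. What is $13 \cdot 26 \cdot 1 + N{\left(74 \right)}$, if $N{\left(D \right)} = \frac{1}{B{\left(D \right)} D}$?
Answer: $\frac{1850889}{5476} \approx 338.0$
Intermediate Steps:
$B{\left(k \right)} = k$ ($B{\left(k \right)} = k + 0 = k$)
$N{\left(D \right)} = \frac{1}{D^{2}}$ ($N{\left(D \right)} = \frac{1}{D D} = \frac{1}{D^{2}}$)
$13 \cdot 26 \cdot 1 + N{\left(74 \right)} = 13 \cdot 26 \cdot 1 + \frac{1}{5476} = 338 \cdot 1 + \frac{1}{5476} = 338 + \frac{1}{5476} = \frac{1850889}{5476}$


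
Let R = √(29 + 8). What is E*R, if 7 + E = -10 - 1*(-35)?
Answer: 18*√37 ≈ 109.49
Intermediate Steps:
R = √37 ≈ 6.0828
E = 18 (E = -7 + (-10 - 1*(-35)) = -7 + (-10 + 35) = -7 + 25 = 18)
E*R = 18*√37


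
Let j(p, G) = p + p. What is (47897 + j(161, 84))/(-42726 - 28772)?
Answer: -48219/71498 ≈ -0.67441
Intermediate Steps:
j(p, G) = 2*p
(47897 + j(161, 84))/(-42726 - 28772) = (47897 + 2*161)/(-42726 - 28772) = (47897 + 322)/(-71498) = 48219*(-1/71498) = -48219/71498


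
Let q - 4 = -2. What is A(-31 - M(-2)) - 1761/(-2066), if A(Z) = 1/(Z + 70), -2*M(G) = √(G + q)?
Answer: 70745/80574 ≈ 0.87801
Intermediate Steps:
q = 2 (q = 4 - 2 = 2)
M(G) = -√(2 + G)/2 (M(G) = -√(G + 2)/2 = -√(2 + G)/2)
A(Z) = 1/(70 + Z)
A(-31 - M(-2)) - 1761/(-2066) = 1/(70 + (-31 - (-1)*√(2 - 2)/2)) - 1761/(-2066) = 1/(70 + (-31 - (-1)*√0/2)) - 1761*(-1)/2066 = 1/(70 + (-31 - (-1)*0/2)) - 1*(-1761/2066) = 1/(70 + (-31 - 1*0)) + 1761/2066 = 1/(70 + (-31 + 0)) + 1761/2066 = 1/(70 - 31) + 1761/2066 = 1/39 + 1761/2066 = 70745/80574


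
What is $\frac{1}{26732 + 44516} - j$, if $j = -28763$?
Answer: $\frac{2049306225}{71248} \approx 28763.0$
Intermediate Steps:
$\frac{1}{26732 + 44516} - j = \frac{1}{26732 + 44516} - -28763 = \frac{1}{71248} + 28763 = \frac{2049306225}{71248}$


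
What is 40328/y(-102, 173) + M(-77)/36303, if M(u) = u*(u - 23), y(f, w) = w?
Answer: 1465359484/6280419 ≈ 233.32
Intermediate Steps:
M(u) = u*(-23 + u)
40328/y(-102, 173) + M(-77)/36303 = 40328/173 - 77*(-23 - 77)/36303 = 40328*(1/173) - 77*(-100)*(1/36303) = 40328/173 + 7700*(1/36303) = 40328/173 + 7700/36303 = 1465359484/6280419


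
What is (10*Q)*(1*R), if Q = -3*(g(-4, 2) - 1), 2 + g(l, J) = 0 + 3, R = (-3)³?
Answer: 0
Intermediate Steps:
R = -27
g(l, J) = 1 (g(l, J) = -2 + (0 + 3) = -2 + 3 = 1)
Q = 0 (Q = -3*(1 - 1) = -3*0 = 0)
(10*Q)*(1*R) = (10*0)*(1*(-27)) = 0*(-27) = 0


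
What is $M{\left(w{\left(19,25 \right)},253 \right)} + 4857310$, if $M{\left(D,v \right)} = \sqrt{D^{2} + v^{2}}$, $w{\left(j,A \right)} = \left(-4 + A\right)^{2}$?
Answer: $4857310 + \sqrt{258490} \approx 4.8578 \cdot 10^{6}$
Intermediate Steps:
$M{\left(w{\left(19,25 \right)},253 \right)} + 4857310 = \sqrt{\left(\left(-4 + 25\right)^{2}\right)^{2} + 253^{2}} + 4857310 = \sqrt{\left(21^{2}\right)^{2} + 64009} + 4857310 = \sqrt{441^{2} + 64009} + 4857310 = \sqrt{194481 + 64009} + 4857310 = \sqrt{258490} + 4857310 = 4857310 + \sqrt{258490}$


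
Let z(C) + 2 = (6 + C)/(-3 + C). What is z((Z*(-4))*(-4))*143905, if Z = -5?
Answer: -13239260/83 ≈ -1.5951e+5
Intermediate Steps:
z(C) = -2 + (6 + C)/(-3 + C)
z((Z*(-4))*(-4))*143905 = ((12 - (-5*(-4))*(-4))/(-3 - 5*(-4)*(-4)))*143905 = ((12 - 20*(-4))/(-3 + 20*(-4)))*143905 = ((12 - 1*(-80))/(-3 - 80))*143905 = ((12 + 80)/(-83))*143905 = -1/83*92*143905 = -92/83*143905 = -13239260/83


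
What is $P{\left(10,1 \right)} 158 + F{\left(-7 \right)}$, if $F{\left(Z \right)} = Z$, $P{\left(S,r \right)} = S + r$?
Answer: $1731$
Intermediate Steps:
$P{\left(10,1 \right)} 158 + F{\left(-7 \right)} = \left(10 + 1\right) 158 - 7 = 11 \cdot 158 - 7 = 1738 - 7 = 1731$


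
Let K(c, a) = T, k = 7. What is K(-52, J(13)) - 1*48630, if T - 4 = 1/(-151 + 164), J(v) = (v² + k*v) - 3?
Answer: -632137/13 ≈ -48626.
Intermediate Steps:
J(v) = -3 + v² + 7*v (J(v) = (v² + 7*v) - 3 = -3 + v² + 7*v)
T = 53/13 (T = 4 + 1/(-151 + 164) = 4 + 1/13 = 53/13 ≈ 4.0769)
K(c, a) = 53/13
K(-52, J(13)) - 1*48630 = 53/13 - 1*48630 = 53/13 - 48630 = -632137/13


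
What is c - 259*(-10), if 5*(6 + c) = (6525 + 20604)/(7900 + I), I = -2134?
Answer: 24841283/9610 ≈ 2584.9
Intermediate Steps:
c = -48617/9610 (c = -6 + ((6525 + 20604)/(7900 - 2134))/5 = -6 + (27129/5766)/5 = -6 + (27129*(1/5766))/5 = -6 + (⅕)*(9043/1922) = -6 + 9043/9610 = -48617/9610 ≈ -5.0590)
c - 259*(-10) = -48617/9610 - 259*(-10) = -48617/9610 + 2590 = 24841283/9610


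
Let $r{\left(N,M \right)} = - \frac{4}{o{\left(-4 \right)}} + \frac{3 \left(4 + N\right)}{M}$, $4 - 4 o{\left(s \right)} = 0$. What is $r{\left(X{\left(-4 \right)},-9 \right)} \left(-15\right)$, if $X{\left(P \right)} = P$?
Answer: $60$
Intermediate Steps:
$o{\left(s \right)} = 1$ ($o{\left(s \right)} = 1 - 0 = 1 + 0 = 1$)
$r{\left(N,M \right)} = -4 + \frac{12 + 3 N}{M}$ ($r{\left(N,M \right)} = - \frac{4}{1} + \frac{3 \left(4 + N\right)}{M} = \left(-4\right) 1 + \frac{12 + 3 N}{M} = -4 + \frac{12 + 3 N}{M}$)
$r{\left(X{\left(-4 \right)},-9 \right)} \left(-15\right) = \frac{12 - -36 + 3 \left(-4\right)}{-9} \left(-15\right) = - \frac{12 + 36 - 12}{9} \left(-15\right) = \left(- \frac{1}{9}\right) 36 \left(-15\right) = \left(-4\right) \left(-15\right) = 60$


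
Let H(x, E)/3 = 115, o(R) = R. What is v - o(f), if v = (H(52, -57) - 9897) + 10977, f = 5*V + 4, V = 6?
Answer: 1391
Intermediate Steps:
f = 34 (f = 5*6 + 4 = 30 + 4 = 34)
H(x, E) = 345 (H(x, E) = 3*115 = 345)
v = 1425 (v = (345 - 9897) + 10977 = -9552 + 10977 = 1425)
v - o(f) = 1425 - 1*34 = 1425 - 34 = 1391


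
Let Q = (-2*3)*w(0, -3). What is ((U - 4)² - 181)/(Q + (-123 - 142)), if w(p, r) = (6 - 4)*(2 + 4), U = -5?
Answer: 100/337 ≈ 0.29674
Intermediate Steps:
w(p, r) = 12 (w(p, r) = 2*6 = 12)
Q = -72 (Q = -2*3*12 = -6*12 = -72)
((U - 4)² - 181)/(Q + (-123 - 142)) = ((-5 - 4)² - 181)/(-72 + (-123 - 142)) = ((-9)² - 181)/(-72 - 265) = (81 - 181)/(-337) = -100*(-1/337) = 100/337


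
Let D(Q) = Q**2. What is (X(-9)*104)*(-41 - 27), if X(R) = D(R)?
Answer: -572832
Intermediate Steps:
X(R) = R**2
(X(-9)*104)*(-41 - 27) = ((-9)**2*104)*(-41 - 27) = (81*104)*(-68) = 8424*(-68) = -572832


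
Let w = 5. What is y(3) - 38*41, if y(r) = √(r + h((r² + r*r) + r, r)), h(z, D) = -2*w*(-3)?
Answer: -1558 + √33 ≈ -1552.3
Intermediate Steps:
h(z, D) = 30 (h(z, D) = -2*5*(-3) = -10*(-3) = 30)
y(r) = √(30 + r) (y(r) = √(r + 30) = √(30 + r))
y(3) - 38*41 = √(30 + 3) - 38*41 = √33 - 1558 = -1558 + √33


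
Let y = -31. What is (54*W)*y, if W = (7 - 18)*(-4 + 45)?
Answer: 754974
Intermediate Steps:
W = -451 (W = -11*41 = -451)
(54*W)*y = (54*(-451))*(-31) = -24354*(-31) = 754974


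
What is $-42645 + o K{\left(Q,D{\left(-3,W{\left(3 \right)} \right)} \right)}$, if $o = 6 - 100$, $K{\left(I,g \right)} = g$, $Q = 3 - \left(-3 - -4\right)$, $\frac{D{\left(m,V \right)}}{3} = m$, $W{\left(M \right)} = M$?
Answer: $-41799$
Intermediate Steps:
$D{\left(m,V \right)} = 3 m$
$Q = 2$ ($Q = 3 - \left(-3 + 4\right) = 3 - 1 = 2$)
$o = -94$ ($o = 6 - 100 = -94$)
$-42645 + o K{\left(Q,D{\left(-3,W{\left(3 \right)} \right)} \right)} = -42645 - 94 \cdot 3 \left(-3\right) = -42645 - -846 = -42645 + 846 = -41799$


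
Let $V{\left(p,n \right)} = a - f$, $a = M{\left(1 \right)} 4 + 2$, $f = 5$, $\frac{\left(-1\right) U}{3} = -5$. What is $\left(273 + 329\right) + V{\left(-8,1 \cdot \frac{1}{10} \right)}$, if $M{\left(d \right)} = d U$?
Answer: $659$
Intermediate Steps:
$U = 15$ ($U = \left(-3\right) \left(-5\right) = 15$)
$M{\left(d \right)} = 15 d$ ($M{\left(d \right)} = d 15 = 15 d$)
$a = 62$ ($a = 15 \cdot 1 \cdot 4 + 2 = 15 \cdot 4 + 2 = 60 + 2 = 62$)
$V{\left(p,n \right)} = 57$ ($V{\left(p,n \right)} = 62 - 5 = 57$)
$\left(273 + 329\right) + V{\left(-8,1 \cdot \frac{1}{10} \right)} = \left(273 + 329\right) + 57 = 602 + 57 = 659$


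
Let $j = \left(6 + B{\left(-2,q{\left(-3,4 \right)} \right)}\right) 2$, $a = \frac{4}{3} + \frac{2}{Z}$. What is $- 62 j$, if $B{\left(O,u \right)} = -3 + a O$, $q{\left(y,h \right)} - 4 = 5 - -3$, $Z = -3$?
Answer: $- \frac{620}{3} \approx -206.67$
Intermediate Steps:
$a = \frac{2}{3}$ ($a = \frac{4}{3} + \frac{2}{-3} = 4 \cdot \frac{1}{3} + 2 \left(- \frac{1}{3}\right) = \frac{4}{3} - \frac{2}{3} = \frac{2}{3} \approx 0.66667$)
$q{\left(y,h \right)} = 12$ ($q{\left(y,h \right)} = 4 + \left(5 - -3\right) = 4 + \left(5 + 3\right) = 4 + 8 = 12$)
$B{\left(O,u \right)} = -3 + \frac{2 O}{3}$
$j = \frac{10}{3}$ ($j = \left(6 + \left(-3 + \frac{2}{3} \left(-2\right)\right)\right) 2 = \left(6 - \frac{13}{3}\right) 2 = \frac{5}{3} \cdot 2 = \frac{10}{3} \approx 3.3333$)
$- 62 j = \left(-62\right) \frac{10}{3} = - \frac{620}{3}$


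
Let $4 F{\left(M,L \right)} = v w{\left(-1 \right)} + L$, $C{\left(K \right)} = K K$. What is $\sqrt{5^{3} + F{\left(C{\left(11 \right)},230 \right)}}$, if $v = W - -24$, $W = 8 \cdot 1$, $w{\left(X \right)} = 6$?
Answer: $\frac{\sqrt{922}}{2} \approx 15.182$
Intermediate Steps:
$W = 8$
$C{\left(K \right)} = K^{2}$
$v = 32$ ($v = 8 - -24 = 8 + 24 = 32$)
$F{\left(M,L \right)} = 48 + \frac{L}{4}$ ($F{\left(M,L \right)} = \frac{32 \cdot 6 + L}{4} = \frac{192 + L}{4} = 48 + \frac{L}{4}$)
$\sqrt{5^{3} + F{\left(C{\left(11 \right)},230 \right)}} = \sqrt{5^{3} + \left(48 + \frac{1}{4} \cdot 230\right)} = \sqrt{125 + \left(48 + \frac{115}{2}\right)} = \sqrt{125 + \frac{211}{2}} = \sqrt{\frac{461}{2}} = \frac{\sqrt{922}}{2}$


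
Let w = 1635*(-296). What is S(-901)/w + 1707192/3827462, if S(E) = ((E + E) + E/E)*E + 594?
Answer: -538688728697/185233850952 ≈ -2.9082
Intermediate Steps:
S(E) = 594 + E*(1 + 2*E) (S(E) = (2*E + 1)*E + 594 = (1 + 2*E)*E + 594 = E*(1 + 2*E) + 594 = 594 + E*(1 + 2*E))
w = -483960
S(-901)/w + 1707192/3827462 = (594 - 901 + 2*(-901)²)/(-483960) + 1707192/3827462 = (594 - 901 + 2*811801)*(-1/483960) + 1707192*(1/3827462) = (594 - 901 + 1623602)*(-1/483960) + 853596/1913731 = 1623295*(-1/483960) + 853596/1913731 = -324659/96792 + 853596/1913731 = -538688728697/185233850952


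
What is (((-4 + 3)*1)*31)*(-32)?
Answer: 992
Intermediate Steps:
(((-4 + 3)*1)*31)*(-32) = (-1*1*31)*(-32) = -1*31*(-32) = -31*(-32) = 992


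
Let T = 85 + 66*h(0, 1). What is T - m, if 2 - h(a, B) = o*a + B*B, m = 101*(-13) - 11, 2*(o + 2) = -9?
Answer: 1475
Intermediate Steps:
o = -13/2 (o = -2 + (1/2)*(-9) = -2 - 9/2 = -13/2 ≈ -6.5000)
m = -1324 (m = -1313 - 11 = -1324)
h(a, B) = 2 - B**2 + 13*a/2 (h(a, B) = 2 - (-13*a/2 + B*B) = 2 - (-13*a/2 + B**2) = 2 - (B**2 - 13*a/2) = 2 + (-B**2 + 13*a/2) = 2 - B**2 + 13*a/2)
T = 151 (T = 85 + 66*(2 - 1*1**2 + (13/2)*0) = 85 + 66*(2 - 1*1 + 0) = 85 + 66*(2 - 1 + 0) = 85 + 66*1 = 85 + 66 = 151)
T - m = 151 - 1*(-1324) = 151 + 1324 = 1475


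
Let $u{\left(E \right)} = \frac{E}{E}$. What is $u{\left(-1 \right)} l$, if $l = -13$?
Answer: $-13$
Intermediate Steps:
$u{\left(E \right)} = 1$
$u{\left(-1 \right)} l = 1 \left(-13\right) = -13$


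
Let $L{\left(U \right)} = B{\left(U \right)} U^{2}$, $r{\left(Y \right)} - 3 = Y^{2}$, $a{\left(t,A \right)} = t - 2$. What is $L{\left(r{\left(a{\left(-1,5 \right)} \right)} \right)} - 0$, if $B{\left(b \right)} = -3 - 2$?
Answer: $-720$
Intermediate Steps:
$a{\left(t,A \right)} = -2 + t$
$r{\left(Y \right)} = 3 + Y^{2}$
$B{\left(b \right)} = -5$ ($B{\left(b \right)} = -3 - 2 = -5$)
$L{\left(U \right)} = - 5 U^{2}$
$L{\left(r{\left(a{\left(-1,5 \right)} \right)} \right)} - 0 = - 5 \left(3 + \left(-2 - 1\right)^{2}\right)^{2} - 0 = - 5 \left(3 + \left(-3\right)^{2}\right)^{2} + 0 = - 5 \left(3 + 9\right)^{2} + 0 = - 5 \cdot 12^{2} + 0 = \left(-5\right) 144 + 0 = -720 + 0 = -720$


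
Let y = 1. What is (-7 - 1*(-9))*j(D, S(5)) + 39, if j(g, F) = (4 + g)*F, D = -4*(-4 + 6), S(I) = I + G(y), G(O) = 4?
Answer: -33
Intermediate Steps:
S(I) = 4 + I (S(I) = I + 4 = 4 + I)
D = -8 (D = -4*2 = -8)
j(g, F) = F*(4 + g)
(-7 - 1*(-9))*j(D, S(5)) + 39 = (-7 - 1*(-9))*((4 + 5)*(4 - 8)) + 39 = (-7 + 9)*(9*(-4)) + 39 = 2*(-36) + 39 = -72 + 39 = -33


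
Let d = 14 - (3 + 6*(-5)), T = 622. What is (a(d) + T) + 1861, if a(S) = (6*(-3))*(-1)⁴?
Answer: 2465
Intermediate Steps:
d = 41 (d = 14 - (3 - 30) = 14 - 1*(-27) = 14 + 27 = 41)
a(S) = -18 (a(S) = -18*1 = -18)
(a(d) + T) + 1861 = (-18 + 622) + 1861 = 604 + 1861 = 2465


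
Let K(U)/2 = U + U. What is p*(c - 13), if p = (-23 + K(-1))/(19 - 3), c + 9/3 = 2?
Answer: 189/8 ≈ 23.625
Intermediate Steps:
K(U) = 4*U (K(U) = 2*(U + U) = 2*(2*U) = 4*U)
c = -1 (c = -3 + 2 = -1)
p = -27/16 (p = (-23 + 4*(-1))/(19 - 3) = (-23 - 4)/16 = -27*1/16 = -27/16 ≈ -1.6875)
p*(c - 13) = -27*(-1 - 13)/16 = -27/16*(-14) = 189/8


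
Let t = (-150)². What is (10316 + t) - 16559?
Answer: 16257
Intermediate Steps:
t = 22500
(10316 + t) - 16559 = (10316 + 22500) - 16559 = 32816 - 16559 = 16257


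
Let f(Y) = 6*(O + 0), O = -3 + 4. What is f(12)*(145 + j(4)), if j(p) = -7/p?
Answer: 1719/2 ≈ 859.50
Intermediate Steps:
O = 1
f(Y) = 6 (f(Y) = 6*(1 + 0) = 6*1 = 6)
f(12)*(145 + j(4)) = 6*(145 - 7/4) = 6*(573/4) = 1719/2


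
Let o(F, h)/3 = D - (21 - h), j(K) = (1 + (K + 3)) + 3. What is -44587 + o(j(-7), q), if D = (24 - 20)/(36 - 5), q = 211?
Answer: -1364515/31 ≈ -44017.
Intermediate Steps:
j(K) = 7 + K (j(K) = (1 + (3 + K)) + 3 = (4 + K) + 3 = 7 + K)
D = 4/31 ≈ 0.12903
o(F, h) = -1941/31 + 3*h (o(F, h) = 3*(4/31 - (21 - h)) = 3*(4/31 + (-21 + h)) = 3*(-647/31 + h) = -1941/31 + 3*h)
-44587 + o(j(-7), q) = -44587 + (-1941/31 + 3*211) = -44587 + (-1941/31 + 633) = -44587 + 17682/31 = -1364515/31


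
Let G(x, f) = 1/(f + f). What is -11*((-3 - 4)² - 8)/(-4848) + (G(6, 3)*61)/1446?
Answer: 350717/3505104 ≈ 0.10006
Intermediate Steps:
G(x, f) = 1/(2*f)
-11*((-3 - 4)² - 8)/(-4848) + (G(6, 3)*61)/1446 = -11*((-3 - 4)² - 8)/(-4848) + (((½)/3)*61)/1446 = -11*((-7)² - 8)*(-1/4848) + (((½)*(⅓))*61)*(1/1446) = -11*(49 - 8)*(-1/4848) + ((⅙)*61)*(1/1446) = -11*41*(-1/4848) + (61/6)*(1/1446) = -451*(-1/4848) + 61/8676 = 451/4848 + 61/8676 = 350717/3505104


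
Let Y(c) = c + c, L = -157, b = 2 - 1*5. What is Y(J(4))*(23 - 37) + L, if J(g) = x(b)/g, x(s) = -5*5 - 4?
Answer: 46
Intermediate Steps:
b = -3 (b = 2 - 5 = -3)
x(s) = -29 (x(s) = -25 - 4 = -29)
J(g) = -29/g
Y(c) = 2*c
Y(J(4))*(23 - 37) + L = (2*(-29/4))*(23 - 37) - 157 = (2*(-29*¼))*(-14) - 157 = (2*(-29/4))*(-14) - 157 = -29/2*(-14) - 157 = 203 - 157 = 46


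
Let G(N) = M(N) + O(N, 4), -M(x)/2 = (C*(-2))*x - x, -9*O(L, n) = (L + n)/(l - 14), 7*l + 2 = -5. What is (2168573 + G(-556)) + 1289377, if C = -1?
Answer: 155657606/45 ≈ 3.4591e+6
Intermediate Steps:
l = -1 (l = -2/7 + (⅐)*(-5) = -2/7 - 5/7 = -1)
O(L, n) = L/135 + n/135 (O(L, n) = -(L + n)/(9*(-1 - 14)) = -(L + n)/(9*(-15)) = -(L + n)*(-1)/(9*15) = -(-L/15 - n/15)/9 = L/135 + n/135)
M(x) = -2*x (M(x) = -2*((-1*(-2))*x - x) = -2*(2*x - x) = -2*x)
G(N) = 4/135 - 269*N/135 (G(N) = -2*N + (N/135 + (1/135)*4) = -2*N + (N/135 + 4/135) = -2*N + (4/135 + N/135) = 4/135 - 269*N/135)
(2168573 + G(-556)) + 1289377 = (2168573 + (4/135 - 269/135*(-556))) + 1289377 = (2168573 + (4/135 + 149564/135)) + 1289377 = (2168573 + 49856/45) + 1289377 = 97635641/45 + 1289377 = 155657606/45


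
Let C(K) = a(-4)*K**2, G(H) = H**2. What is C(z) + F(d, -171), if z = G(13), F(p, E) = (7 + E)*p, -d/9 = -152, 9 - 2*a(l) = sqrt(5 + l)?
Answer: -110108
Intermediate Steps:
a(l) = 9/2 - sqrt(5 + l)/2
d = 1368 (d = -9*(-152) = 1368)
F(p, E) = p*(7 + E)
z = 169 (z = 13**2 = 169)
C(K) = 4*K**2 (C(K) = (9/2 - sqrt(5 - 4)/2)*K**2 = (9/2 - sqrt(1)/2)*K**2 = (9/2 - 1/2*1)*K**2 = (9/2 - 1/2)*K**2 = 4*K**2)
C(z) + F(d, -171) = 4*169**2 + 1368*(7 - 171) = 4*28561 + 1368*(-164) = 114244 - 224352 = -110108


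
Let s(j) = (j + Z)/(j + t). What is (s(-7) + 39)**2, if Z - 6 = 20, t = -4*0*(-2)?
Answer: 64516/49 ≈ 1316.7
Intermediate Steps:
t = 0 (t = 0*(-2) = 0)
Z = 26 (Z = 6 + 20 = 26)
s(j) = (26 + j)/j (s(j) = (j + 26)/(j + 0) = (26 + j)/j)
(s(-7) + 39)**2 = ((26 - 7)/(-7) + 39)**2 = (-1/7*19 + 39)**2 = (-19/7 + 39)**2 = (254/7)**2 = 64516/49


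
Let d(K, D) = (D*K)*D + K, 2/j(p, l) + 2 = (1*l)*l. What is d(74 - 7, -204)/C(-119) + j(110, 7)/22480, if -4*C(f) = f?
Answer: 5892094907799/62865320 ≈ 93726.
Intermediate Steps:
C(f) = -f/4
j(p, l) = 2/(-2 + l²) (j(p, l) = 2/(-2 + (1*l)*l) = 2/(-2 + l*l) = 2/(-2 + l²))
d(K, D) = K + K*D² (d(K, D) = K*D² + K = K + K*D²)
d(74 - 7, -204)/C(-119) + j(110, 7)/22480 = ((74 - 7)*(1 + (-204)²))/((-¼*(-119))) + (2/(-2 + 7²))/22480 = (67*(1 + 41616))/(119/4) + (2/(-2 + 49))*(1/22480) = (67*41617)*(4/119) + (2/47)*(1/22480) = 2788339*(4/119) + (2*(1/47))*(1/22480) = 11153356/119 + (2/47)*(1/22480) = 11153356/119 + 1/528280 = 5892094907799/62865320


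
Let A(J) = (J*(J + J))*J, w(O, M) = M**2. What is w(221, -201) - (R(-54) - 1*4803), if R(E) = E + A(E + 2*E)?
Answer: 8548314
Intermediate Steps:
A(J) = 2*J**3 (A(J) = (J*(2*J))*J = (2*J**2)*J = 2*J**3)
R(E) = E + 54*E**3 (R(E) = E + 2*(E + 2*E)**3 = E + 2*(3*E)**3 = E + 2*(27*E**3) = E + 54*E**3)
w(221, -201) - (R(-54) - 1*4803) = (-201)**2 - ((-54 + 54*(-54)**3) - 1*4803) = 40401 - ((-54 + 54*(-157464)) - 4803) = 40401 - ((-54 - 8503056) - 4803) = 40401 - (-8503110 - 4803) = 40401 - 1*(-8507913) = 40401 + 8507913 = 8548314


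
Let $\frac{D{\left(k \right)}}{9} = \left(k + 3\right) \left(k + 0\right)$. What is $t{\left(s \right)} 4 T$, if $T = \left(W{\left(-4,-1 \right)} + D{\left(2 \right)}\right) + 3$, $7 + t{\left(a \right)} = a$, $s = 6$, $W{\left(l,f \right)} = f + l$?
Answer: $-352$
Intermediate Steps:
$t{\left(a \right)} = -7 + a$
$D{\left(k \right)} = 9 k \left(3 + k\right)$ ($D{\left(k \right)} = 9 \left(k + 3\right) \left(k + 0\right) = 9 \left(3 + k\right) k = 9 k \left(3 + k\right)$)
$T = 88$ ($T = \left(\left(-1 - 4\right) + 9 \cdot 2 \left(3 + 2\right)\right) + 3 = \left(-5 + 9 \cdot 2 \cdot 5\right) + 3 = \left(-5 + 90\right) + 3 = 85 + 3 = 88$)
$t{\left(s \right)} 4 T = \left(-7 + 6\right) 4 \cdot 88 = \left(-1\right) 4 \cdot 88 = \left(-4\right) 88 = -352$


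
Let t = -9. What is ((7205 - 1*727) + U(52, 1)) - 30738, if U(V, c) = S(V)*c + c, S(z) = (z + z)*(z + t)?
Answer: -19787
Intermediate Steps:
S(z) = 2*z*(-9 + z) (S(z) = (z + z)*(z - 9) = (2*z)*(-9 + z) = 2*z*(-9 + z))
U(V, c) = c + 2*V*c*(-9 + V) (U(V, c) = (2*V*(-9 + V))*c + c = 2*V*c*(-9 + V) + c = c + 2*V*c*(-9 + V))
((7205 - 1*727) + U(52, 1)) - 30738 = ((7205 - 1*727) + 1*(1 + 2*52*(-9 + 52))) - 30738 = ((7205 - 727) + 1*(1 + 2*52*43)) - 30738 = (6478 + 1*(1 + 4472)) - 30738 = (6478 + 1*4473) - 30738 = (6478 + 4473) - 30738 = 10951 - 30738 = -19787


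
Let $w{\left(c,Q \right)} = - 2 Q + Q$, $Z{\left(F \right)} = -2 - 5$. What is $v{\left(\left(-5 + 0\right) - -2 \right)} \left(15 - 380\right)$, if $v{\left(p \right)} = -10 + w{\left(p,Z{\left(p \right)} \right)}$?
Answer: $1095$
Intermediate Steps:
$Z{\left(F \right)} = -7$ ($Z{\left(F \right)} = -2 - 5 = -7$)
$w{\left(c,Q \right)} = - Q$
$v{\left(p \right)} = -3$ ($v{\left(p \right)} = -10 - -7 = -10 + 7 = -3$)
$v{\left(\left(-5 + 0\right) - -2 \right)} \left(15 - 380\right) = - 3 \left(15 - 380\right) = \left(-3\right) \left(-365\right) = 1095$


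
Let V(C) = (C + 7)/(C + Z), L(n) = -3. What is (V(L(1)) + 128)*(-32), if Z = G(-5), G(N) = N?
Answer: -4080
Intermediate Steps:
Z = -5
V(C) = (7 + C)/(-5 + C) (V(C) = (C + 7)/(C - 5) = (7 + C)/(-5 + C))
(V(L(1)) + 128)*(-32) = ((7 - 3)/(-5 - 3) + 128)*(-32) = (4/(-8) + 128)*(-32) = (-⅛*4 + 128)*(-32) = (-½ + 128)*(-32) = (255/2)*(-32) = -4080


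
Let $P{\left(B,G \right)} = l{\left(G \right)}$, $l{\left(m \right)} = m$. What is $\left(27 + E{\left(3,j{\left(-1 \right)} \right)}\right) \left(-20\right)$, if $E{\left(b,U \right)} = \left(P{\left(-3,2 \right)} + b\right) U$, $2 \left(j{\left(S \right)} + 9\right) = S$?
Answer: $410$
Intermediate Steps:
$j{\left(S \right)} = -9 + \frac{S}{2}$
$P{\left(B,G \right)} = G$
$E{\left(b,U \right)} = U \left(2 + b\right)$ ($E{\left(b,U \right)} = \left(2 + b\right) U = U \left(2 + b\right)$)
$\left(27 + E{\left(3,j{\left(-1 \right)} \right)}\right) \left(-20\right) = \left(27 + \left(-9 + \frac{1}{2} \left(-1\right)\right) \left(2 + 3\right)\right) \left(-20\right) = \left(27 + \left(-9 - \frac{1}{2}\right) 5\right) \left(-20\right) = \left(27 - \frac{95}{2}\right) \left(-20\right) = \left(- \frac{41}{2}\right) \left(-20\right) = 410$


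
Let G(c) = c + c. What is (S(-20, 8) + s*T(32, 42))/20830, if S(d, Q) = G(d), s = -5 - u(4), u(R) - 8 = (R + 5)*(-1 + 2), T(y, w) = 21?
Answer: -251/10415 ≈ -0.024100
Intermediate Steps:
u(R) = 13 + R (u(R) = 8 + (R + 5)*(-1 + 2) = 8 + (5 + R)*1 = 8 + (5 + R) = 13 + R)
s = -22 (s = -5 - (13 + 4) = -5 - 1*17 = -5 - 17 = -22)
G(c) = 2*c
S(d, Q) = 2*d
(S(-20, 8) + s*T(32, 42))/20830 = (2*(-20) - 22*21)/20830 = (-40 - 462)*(1/20830) = -502*1/20830 = -251/10415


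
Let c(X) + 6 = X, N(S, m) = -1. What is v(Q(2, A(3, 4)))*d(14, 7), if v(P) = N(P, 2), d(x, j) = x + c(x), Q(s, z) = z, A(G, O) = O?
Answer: -22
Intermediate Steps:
c(X) = -6 + X
d(x, j) = -6 + 2*x (d(x, j) = x + (-6 + x) = -6 + 2*x)
v(P) = -1
v(Q(2, A(3, 4)))*d(14, 7) = -(-6 + 2*14) = -(-6 + 28) = -1*22 = -22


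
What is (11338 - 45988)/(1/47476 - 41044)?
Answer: 548347800/649534981 ≈ 0.84422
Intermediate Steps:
(11338 - 45988)/(1/47476 - 41044) = -34650/(1/47476 - 41044) = -34650/(-1948604943/47476) = -34650*(-47476/1948604943) = 548347800/649534981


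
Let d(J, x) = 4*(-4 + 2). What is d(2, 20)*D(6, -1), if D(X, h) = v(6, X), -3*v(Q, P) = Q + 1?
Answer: 56/3 ≈ 18.667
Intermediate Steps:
d(J, x) = -8 (d(J, x) = 4*(-2) = -8)
v(Q, P) = -1/3 - Q/3 (v(Q, P) = -(Q + 1)/3 = -(1 + Q)/3 = -1/3 - Q/3)
D(X, h) = -7/3 (D(X, h) = -1/3 - 1/3*6 = -1/3 - 2 = -7/3)
d(2, 20)*D(6, -1) = -8*(-7/3) = 56/3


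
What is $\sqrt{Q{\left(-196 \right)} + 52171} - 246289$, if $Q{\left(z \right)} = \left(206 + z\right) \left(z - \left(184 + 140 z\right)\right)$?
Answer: $-246289 + \sqrt{322771} \approx -2.4572 \cdot 10^{5}$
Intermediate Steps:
$Q{\left(z \right)} = \left(-184 - 139 z\right) \left(206 + z\right)$ ($Q{\left(z \right)} = \left(206 + z\right) \left(z - \left(184 + 140 z\right)\right) = \left(206 + z\right) \left(-184 - 139 z\right) = \left(-184 - 139 z\right) \left(206 + z\right)$)
$\sqrt{Q{\left(-196 \right)} + 52171} - 246289 = \sqrt{\left(-37904 - -5648328 - 139 \left(-196\right)^{2}\right) + 52171} - 246289 = \sqrt{\left(-37904 + 5648328 - 5339824\right) + 52171} - 246289 = \sqrt{270600 + 52171} - 246289 = \sqrt{322771} - 246289 = -246289 + \sqrt{322771}$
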